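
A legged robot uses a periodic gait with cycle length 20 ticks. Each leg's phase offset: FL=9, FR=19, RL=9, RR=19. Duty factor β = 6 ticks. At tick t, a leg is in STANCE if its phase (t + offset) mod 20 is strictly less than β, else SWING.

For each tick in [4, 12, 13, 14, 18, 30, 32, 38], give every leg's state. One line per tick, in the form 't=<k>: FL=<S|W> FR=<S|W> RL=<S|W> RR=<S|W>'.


t=4: FL=W FR=S RL=W RR=S
t=12: FL=S FR=W RL=S RR=W
t=13: FL=S FR=W RL=S RR=W
t=14: FL=S FR=W RL=S RR=W
t=18: FL=W FR=W RL=W RR=W
t=30: FL=W FR=W RL=W RR=W
t=32: FL=S FR=W RL=S RR=W
t=38: FL=W FR=W RL=W RR=W

t=4: phase=(13,3,13,3) vs β=6 → FL=W FR=S RL=W RR=S
t=12: phase=(1,11,1,11) vs β=6 → FL=S FR=W RL=S RR=W
t=13: phase=(2,12,2,12) vs β=6 → FL=S FR=W RL=S RR=W
t=14: phase=(3,13,3,13) vs β=6 → FL=S FR=W RL=S RR=W
t=18: phase=(7,17,7,17) vs β=6 → FL=W FR=W RL=W RR=W
t=30: phase=(19,9,19,9) vs β=6 → FL=W FR=W RL=W RR=W
t=32: phase=(1,11,1,11) vs β=6 → FL=S FR=W RL=S RR=W
t=38: phase=(7,17,7,17) vs β=6 → FL=W FR=W RL=W RR=W


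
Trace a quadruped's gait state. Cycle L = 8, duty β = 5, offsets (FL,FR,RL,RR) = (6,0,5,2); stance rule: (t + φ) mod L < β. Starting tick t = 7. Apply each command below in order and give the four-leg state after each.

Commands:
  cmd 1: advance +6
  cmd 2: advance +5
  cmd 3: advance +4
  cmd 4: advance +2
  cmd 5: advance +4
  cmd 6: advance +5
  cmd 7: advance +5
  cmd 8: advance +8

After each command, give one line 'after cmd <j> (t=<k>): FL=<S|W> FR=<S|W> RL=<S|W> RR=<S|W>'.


start t=7: FL=W FR=W RL=S RR=S
cmd 1: advance +6 → t=13, phase=(3,5,2,7) → FL=S FR=W RL=S RR=W
cmd 2: advance +5 → t=18, phase=(0,2,7,4) → FL=S FR=S RL=W RR=S
cmd 3: advance +4 → t=22, phase=(4,6,3,0) → FL=S FR=W RL=S RR=S
cmd 4: advance +2 → t=24, phase=(6,0,5,2) → FL=W FR=S RL=W RR=S
cmd 5: advance +4 → t=28, phase=(2,4,1,6) → FL=S FR=S RL=S RR=W
cmd 6: advance +5 → t=33, phase=(7,1,6,3) → FL=W FR=S RL=W RR=S
cmd 7: advance +5 → t=38, phase=(4,6,3,0) → FL=S FR=W RL=S RR=S
cmd 8: advance +8 → t=46, phase=(4,6,3,0) → FL=S FR=W RL=S RR=S

after cmd 1 (t=13): FL=S FR=W RL=S RR=W
after cmd 2 (t=18): FL=S FR=S RL=W RR=S
after cmd 3 (t=22): FL=S FR=W RL=S RR=S
after cmd 4 (t=24): FL=W FR=S RL=W RR=S
after cmd 5 (t=28): FL=S FR=S RL=S RR=W
after cmd 6 (t=33): FL=W FR=S RL=W RR=S
after cmd 7 (t=38): FL=S FR=W RL=S RR=S
after cmd 8 (t=46): FL=S FR=W RL=S RR=S


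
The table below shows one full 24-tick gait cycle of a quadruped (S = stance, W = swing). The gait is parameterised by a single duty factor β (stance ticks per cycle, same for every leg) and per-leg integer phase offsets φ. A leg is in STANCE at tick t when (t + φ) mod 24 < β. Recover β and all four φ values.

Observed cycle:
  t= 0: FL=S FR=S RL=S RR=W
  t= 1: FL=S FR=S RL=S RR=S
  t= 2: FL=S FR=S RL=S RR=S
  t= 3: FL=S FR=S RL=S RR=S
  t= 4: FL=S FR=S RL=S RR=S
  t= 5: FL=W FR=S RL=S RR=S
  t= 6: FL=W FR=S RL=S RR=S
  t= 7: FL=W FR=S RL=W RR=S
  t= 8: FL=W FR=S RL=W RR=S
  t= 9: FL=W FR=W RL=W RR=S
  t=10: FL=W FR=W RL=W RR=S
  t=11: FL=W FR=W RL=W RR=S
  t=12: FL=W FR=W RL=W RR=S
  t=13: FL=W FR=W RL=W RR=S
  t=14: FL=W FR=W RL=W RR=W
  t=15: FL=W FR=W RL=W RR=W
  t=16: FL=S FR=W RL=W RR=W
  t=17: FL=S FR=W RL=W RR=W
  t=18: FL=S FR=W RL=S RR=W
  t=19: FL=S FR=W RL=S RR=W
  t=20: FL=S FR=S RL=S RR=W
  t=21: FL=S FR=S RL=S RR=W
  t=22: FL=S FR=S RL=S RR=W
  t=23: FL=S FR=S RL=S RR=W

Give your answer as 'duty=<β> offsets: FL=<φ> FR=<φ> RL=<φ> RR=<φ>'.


duty β = stance ticks per leg = 13
FL: stance ticks = 13; W→S at t=16 → φ=8
FR: stance ticks = 13; W→S at t=20 → φ=4
RL: stance ticks = 13; W→S at t=18 → φ=6
RR: stance ticks = 13; W→S at t=1 → φ=23

duty=13 offsets: FL=8 FR=4 RL=6 RR=23


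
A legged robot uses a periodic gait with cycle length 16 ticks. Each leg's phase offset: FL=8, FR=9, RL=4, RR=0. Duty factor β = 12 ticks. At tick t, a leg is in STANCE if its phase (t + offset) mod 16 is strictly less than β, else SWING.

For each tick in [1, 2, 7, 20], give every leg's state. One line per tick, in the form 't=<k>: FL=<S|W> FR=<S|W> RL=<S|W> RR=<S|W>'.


t=1: FL=S FR=S RL=S RR=S
t=2: FL=S FR=S RL=S RR=S
t=7: FL=W FR=S RL=S RR=S
t=20: FL=W FR=W RL=S RR=S

t=1: phase=(9,10,5,1) vs β=12 → FL=S FR=S RL=S RR=S
t=2: phase=(10,11,6,2) vs β=12 → FL=S FR=S RL=S RR=S
t=7: phase=(15,0,11,7) vs β=12 → FL=W FR=S RL=S RR=S
t=20: phase=(12,13,8,4) vs β=12 → FL=W FR=W RL=S RR=S


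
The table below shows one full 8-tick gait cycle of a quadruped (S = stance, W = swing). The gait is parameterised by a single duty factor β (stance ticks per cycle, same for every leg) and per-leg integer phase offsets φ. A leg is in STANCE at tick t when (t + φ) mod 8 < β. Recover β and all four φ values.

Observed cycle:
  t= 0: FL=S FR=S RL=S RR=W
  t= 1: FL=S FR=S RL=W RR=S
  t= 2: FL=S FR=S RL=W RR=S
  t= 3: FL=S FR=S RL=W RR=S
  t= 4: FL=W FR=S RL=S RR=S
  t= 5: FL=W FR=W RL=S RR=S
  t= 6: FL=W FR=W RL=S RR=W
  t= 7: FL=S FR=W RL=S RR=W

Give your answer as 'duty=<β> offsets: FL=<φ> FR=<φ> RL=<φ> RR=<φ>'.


duty β = stance ticks per leg = 5
FL: stance ticks = 5; W→S at t=7 → φ=1
FR: stance ticks = 5; W→S at t=0 → φ=0
RL: stance ticks = 5; W→S at t=4 → φ=4
RR: stance ticks = 5; W→S at t=1 → φ=7

duty=5 offsets: FL=1 FR=0 RL=4 RR=7


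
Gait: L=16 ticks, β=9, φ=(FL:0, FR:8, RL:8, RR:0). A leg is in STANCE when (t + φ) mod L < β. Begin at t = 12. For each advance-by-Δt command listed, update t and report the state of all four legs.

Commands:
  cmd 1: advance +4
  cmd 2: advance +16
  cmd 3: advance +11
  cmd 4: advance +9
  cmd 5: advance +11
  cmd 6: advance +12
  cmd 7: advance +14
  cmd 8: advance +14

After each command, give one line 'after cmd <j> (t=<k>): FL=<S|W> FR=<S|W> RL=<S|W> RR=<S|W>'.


start t=12: FL=W FR=S RL=S RR=W
cmd 1: advance +4 → t=16, phase=(0,8,8,0) → FL=S FR=S RL=S RR=S
cmd 2: advance +16 → t=32, phase=(0,8,8,0) → FL=S FR=S RL=S RR=S
cmd 3: advance +11 → t=43, phase=(11,3,3,11) → FL=W FR=S RL=S RR=W
cmd 4: advance +9 → t=52, phase=(4,12,12,4) → FL=S FR=W RL=W RR=S
cmd 5: advance +11 → t=63, phase=(15,7,7,15) → FL=W FR=S RL=S RR=W
cmd 6: advance +12 → t=75, phase=(11,3,3,11) → FL=W FR=S RL=S RR=W
cmd 7: advance +14 → t=89, phase=(9,1,1,9) → FL=W FR=S RL=S RR=W
cmd 8: advance +14 → t=103, phase=(7,15,15,7) → FL=S FR=W RL=W RR=S

after cmd 1 (t=16): FL=S FR=S RL=S RR=S
after cmd 2 (t=32): FL=S FR=S RL=S RR=S
after cmd 3 (t=43): FL=W FR=S RL=S RR=W
after cmd 4 (t=52): FL=S FR=W RL=W RR=S
after cmd 5 (t=63): FL=W FR=S RL=S RR=W
after cmd 6 (t=75): FL=W FR=S RL=S RR=W
after cmd 7 (t=89): FL=W FR=S RL=S RR=W
after cmd 8 (t=103): FL=S FR=W RL=W RR=S


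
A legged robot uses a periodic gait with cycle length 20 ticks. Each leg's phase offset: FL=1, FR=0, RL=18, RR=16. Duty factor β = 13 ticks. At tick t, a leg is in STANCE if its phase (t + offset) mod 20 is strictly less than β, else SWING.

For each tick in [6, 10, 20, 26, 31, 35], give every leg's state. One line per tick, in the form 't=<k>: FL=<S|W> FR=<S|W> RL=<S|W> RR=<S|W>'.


t=6: phase=(7,6,4,2) vs β=13 → FL=S FR=S RL=S RR=S
t=10: phase=(11,10,8,6) vs β=13 → FL=S FR=S RL=S RR=S
t=20: phase=(1,0,18,16) vs β=13 → FL=S FR=S RL=W RR=W
t=26: phase=(7,6,4,2) vs β=13 → FL=S FR=S RL=S RR=S
t=31: phase=(12,11,9,7) vs β=13 → FL=S FR=S RL=S RR=S
t=35: phase=(16,15,13,11) vs β=13 → FL=W FR=W RL=W RR=S

t=6: FL=S FR=S RL=S RR=S
t=10: FL=S FR=S RL=S RR=S
t=20: FL=S FR=S RL=W RR=W
t=26: FL=S FR=S RL=S RR=S
t=31: FL=S FR=S RL=S RR=S
t=35: FL=W FR=W RL=W RR=S


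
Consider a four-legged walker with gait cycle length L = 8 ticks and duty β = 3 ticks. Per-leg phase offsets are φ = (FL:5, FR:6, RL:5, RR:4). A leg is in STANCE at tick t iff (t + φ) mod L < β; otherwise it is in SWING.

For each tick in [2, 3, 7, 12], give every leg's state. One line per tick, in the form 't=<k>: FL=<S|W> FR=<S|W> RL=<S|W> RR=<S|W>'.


t=2: FL=W FR=S RL=W RR=W
t=3: FL=S FR=S RL=S RR=W
t=7: FL=W FR=W RL=W RR=W
t=12: FL=S FR=S RL=S RR=S

t=2: phase=(7,0,7,6) vs β=3 → FL=W FR=S RL=W RR=W
t=3: phase=(0,1,0,7) vs β=3 → FL=S FR=S RL=S RR=W
t=7: phase=(4,5,4,3) vs β=3 → FL=W FR=W RL=W RR=W
t=12: phase=(1,2,1,0) vs β=3 → FL=S FR=S RL=S RR=S


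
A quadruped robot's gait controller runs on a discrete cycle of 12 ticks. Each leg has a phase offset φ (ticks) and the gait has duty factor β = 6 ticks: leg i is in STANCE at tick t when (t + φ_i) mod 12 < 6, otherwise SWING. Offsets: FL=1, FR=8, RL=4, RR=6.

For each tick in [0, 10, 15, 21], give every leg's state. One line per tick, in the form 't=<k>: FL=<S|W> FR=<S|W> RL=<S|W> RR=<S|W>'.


t=0: phase=(1,8,4,6) vs β=6 → FL=S FR=W RL=S RR=W
t=10: phase=(11,6,2,4) vs β=6 → FL=W FR=W RL=S RR=S
t=15: phase=(4,11,7,9) vs β=6 → FL=S FR=W RL=W RR=W
t=21: phase=(10,5,1,3) vs β=6 → FL=W FR=S RL=S RR=S

t=0: FL=S FR=W RL=S RR=W
t=10: FL=W FR=W RL=S RR=S
t=15: FL=S FR=W RL=W RR=W
t=21: FL=W FR=S RL=S RR=S


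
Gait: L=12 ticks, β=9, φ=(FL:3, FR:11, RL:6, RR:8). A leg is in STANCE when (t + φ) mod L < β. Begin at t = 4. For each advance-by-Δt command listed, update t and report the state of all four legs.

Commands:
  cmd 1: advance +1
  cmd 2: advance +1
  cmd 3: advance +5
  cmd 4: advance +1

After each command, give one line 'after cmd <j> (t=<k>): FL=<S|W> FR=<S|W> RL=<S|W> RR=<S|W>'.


after cmd 1 (t=5): FL=S FR=S RL=W RR=S
after cmd 2 (t=6): FL=W FR=S RL=S RR=S
after cmd 3 (t=11): FL=S FR=W RL=S RR=S
after cmd 4 (t=12): FL=S FR=W RL=S RR=S

start t=4: FL=S FR=S RL=W RR=S
cmd 1: advance +1 → t=5, phase=(8,4,11,1) → FL=S FR=S RL=W RR=S
cmd 2: advance +1 → t=6, phase=(9,5,0,2) → FL=W FR=S RL=S RR=S
cmd 3: advance +5 → t=11, phase=(2,10,5,7) → FL=S FR=W RL=S RR=S
cmd 4: advance +1 → t=12, phase=(3,11,6,8) → FL=S FR=W RL=S RR=S


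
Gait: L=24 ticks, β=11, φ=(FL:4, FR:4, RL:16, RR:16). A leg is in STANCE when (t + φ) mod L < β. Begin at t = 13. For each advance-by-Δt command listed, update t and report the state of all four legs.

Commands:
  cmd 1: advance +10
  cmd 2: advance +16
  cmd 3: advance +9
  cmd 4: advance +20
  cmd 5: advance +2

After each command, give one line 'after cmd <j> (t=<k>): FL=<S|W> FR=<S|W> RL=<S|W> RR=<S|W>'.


after cmd 1 (t=23): FL=S FR=S RL=W RR=W
after cmd 2 (t=39): FL=W FR=W RL=S RR=S
after cmd 3 (t=48): FL=S FR=S RL=W RR=W
after cmd 4 (t=68): FL=S FR=S RL=W RR=W
after cmd 5 (t=70): FL=S FR=S RL=W RR=W

start t=13: FL=W FR=W RL=S RR=S
cmd 1: advance +10 → t=23, phase=(3,3,15,15) → FL=S FR=S RL=W RR=W
cmd 2: advance +16 → t=39, phase=(19,19,7,7) → FL=W FR=W RL=S RR=S
cmd 3: advance +9 → t=48, phase=(4,4,16,16) → FL=S FR=S RL=W RR=W
cmd 4: advance +20 → t=68, phase=(0,0,12,12) → FL=S FR=S RL=W RR=W
cmd 5: advance +2 → t=70, phase=(2,2,14,14) → FL=S FR=S RL=W RR=W


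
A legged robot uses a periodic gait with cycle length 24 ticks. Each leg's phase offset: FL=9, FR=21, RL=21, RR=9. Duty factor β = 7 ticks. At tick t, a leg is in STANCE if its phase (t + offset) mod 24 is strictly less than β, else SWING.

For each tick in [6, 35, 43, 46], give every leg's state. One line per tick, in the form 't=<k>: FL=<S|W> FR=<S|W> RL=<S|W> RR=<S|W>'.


t=6: FL=W FR=S RL=S RR=W
t=35: FL=W FR=W RL=W RR=W
t=43: FL=S FR=W RL=W RR=S
t=46: FL=W FR=W RL=W RR=W

t=6: phase=(15,3,3,15) vs β=7 → FL=W FR=S RL=S RR=W
t=35: phase=(20,8,8,20) vs β=7 → FL=W FR=W RL=W RR=W
t=43: phase=(4,16,16,4) vs β=7 → FL=S FR=W RL=W RR=S
t=46: phase=(7,19,19,7) vs β=7 → FL=W FR=W RL=W RR=W


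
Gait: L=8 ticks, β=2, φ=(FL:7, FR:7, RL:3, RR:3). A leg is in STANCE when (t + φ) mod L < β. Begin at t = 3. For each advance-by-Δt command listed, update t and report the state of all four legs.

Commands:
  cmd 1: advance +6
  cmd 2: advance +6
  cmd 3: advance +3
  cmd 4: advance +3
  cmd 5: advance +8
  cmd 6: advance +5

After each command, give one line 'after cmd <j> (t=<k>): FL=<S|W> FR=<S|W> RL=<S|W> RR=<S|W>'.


start t=3: FL=W FR=W RL=W RR=W
cmd 1: advance +6 → t=9, phase=(0,0,4,4) → FL=S FR=S RL=W RR=W
cmd 2: advance +6 → t=15, phase=(6,6,2,2) → FL=W FR=W RL=W RR=W
cmd 3: advance +3 → t=18, phase=(1,1,5,5) → FL=S FR=S RL=W RR=W
cmd 4: advance +3 → t=21, phase=(4,4,0,0) → FL=W FR=W RL=S RR=S
cmd 5: advance +8 → t=29, phase=(4,4,0,0) → FL=W FR=W RL=S RR=S
cmd 6: advance +5 → t=34, phase=(1,1,5,5) → FL=S FR=S RL=W RR=W

after cmd 1 (t=9): FL=S FR=S RL=W RR=W
after cmd 2 (t=15): FL=W FR=W RL=W RR=W
after cmd 3 (t=18): FL=S FR=S RL=W RR=W
after cmd 4 (t=21): FL=W FR=W RL=S RR=S
after cmd 5 (t=29): FL=W FR=W RL=S RR=S
after cmd 6 (t=34): FL=S FR=S RL=W RR=W


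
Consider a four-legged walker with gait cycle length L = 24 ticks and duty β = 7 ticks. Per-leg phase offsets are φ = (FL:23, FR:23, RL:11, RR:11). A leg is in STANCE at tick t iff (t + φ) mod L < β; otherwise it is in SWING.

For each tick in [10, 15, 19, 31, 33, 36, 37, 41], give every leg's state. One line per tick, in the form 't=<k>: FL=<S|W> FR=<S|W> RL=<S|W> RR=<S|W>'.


t=10: FL=W FR=W RL=W RR=W
t=15: FL=W FR=W RL=S RR=S
t=19: FL=W FR=W RL=S RR=S
t=31: FL=S FR=S RL=W RR=W
t=33: FL=W FR=W RL=W RR=W
t=36: FL=W FR=W RL=W RR=W
t=37: FL=W FR=W RL=S RR=S
t=41: FL=W FR=W RL=S RR=S

t=10: phase=(9,9,21,21) vs β=7 → FL=W FR=W RL=W RR=W
t=15: phase=(14,14,2,2) vs β=7 → FL=W FR=W RL=S RR=S
t=19: phase=(18,18,6,6) vs β=7 → FL=W FR=W RL=S RR=S
t=31: phase=(6,6,18,18) vs β=7 → FL=S FR=S RL=W RR=W
t=33: phase=(8,8,20,20) vs β=7 → FL=W FR=W RL=W RR=W
t=36: phase=(11,11,23,23) vs β=7 → FL=W FR=W RL=W RR=W
t=37: phase=(12,12,0,0) vs β=7 → FL=W FR=W RL=S RR=S
t=41: phase=(16,16,4,4) vs β=7 → FL=W FR=W RL=S RR=S


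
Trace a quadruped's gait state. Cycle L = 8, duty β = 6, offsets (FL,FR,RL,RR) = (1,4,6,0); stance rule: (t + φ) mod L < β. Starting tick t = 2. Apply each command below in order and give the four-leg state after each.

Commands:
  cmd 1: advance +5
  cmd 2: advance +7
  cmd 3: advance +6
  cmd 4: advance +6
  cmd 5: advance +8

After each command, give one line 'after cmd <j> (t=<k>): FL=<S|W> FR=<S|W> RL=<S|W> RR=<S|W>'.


after cmd 1 (t=7): FL=S FR=S RL=S RR=W
after cmd 2 (t=14): FL=W FR=S RL=S RR=W
after cmd 3 (t=20): FL=S FR=S RL=S RR=S
after cmd 4 (t=26): FL=S FR=W RL=S RR=S
after cmd 5 (t=34): FL=S FR=W RL=S RR=S

start t=2: FL=S FR=W RL=S RR=S
cmd 1: advance +5 → t=7, phase=(0,3,5,7) → FL=S FR=S RL=S RR=W
cmd 2: advance +7 → t=14, phase=(7,2,4,6) → FL=W FR=S RL=S RR=W
cmd 3: advance +6 → t=20, phase=(5,0,2,4) → FL=S FR=S RL=S RR=S
cmd 4: advance +6 → t=26, phase=(3,6,0,2) → FL=S FR=W RL=S RR=S
cmd 5: advance +8 → t=34, phase=(3,6,0,2) → FL=S FR=W RL=S RR=S


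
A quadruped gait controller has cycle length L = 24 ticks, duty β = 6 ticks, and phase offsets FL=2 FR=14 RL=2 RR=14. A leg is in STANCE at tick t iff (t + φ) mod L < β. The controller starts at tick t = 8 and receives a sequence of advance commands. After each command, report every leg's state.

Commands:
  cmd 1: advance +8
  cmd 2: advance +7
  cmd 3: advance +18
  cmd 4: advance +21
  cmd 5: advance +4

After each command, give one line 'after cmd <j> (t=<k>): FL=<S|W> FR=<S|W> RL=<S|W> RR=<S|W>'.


after cmd 1 (t=16): FL=W FR=W RL=W RR=W
after cmd 2 (t=23): FL=S FR=W RL=S RR=W
after cmd 3 (t=41): FL=W FR=W RL=W RR=W
after cmd 4 (t=62): FL=W FR=S RL=W RR=S
after cmd 5 (t=66): FL=W FR=W RL=W RR=W

start t=8: FL=W FR=W RL=W RR=W
cmd 1: advance +8 → t=16, phase=(18,6,18,6) → FL=W FR=W RL=W RR=W
cmd 2: advance +7 → t=23, phase=(1,13,1,13) → FL=S FR=W RL=S RR=W
cmd 3: advance +18 → t=41, phase=(19,7,19,7) → FL=W FR=W RL=W RR=W
cmd 4: advance +21 → t=62, phase=(16,4,16,4) → FL=W FR=S RL=W RR=S
cmd 5: advance +4 → t=66, phase=(20,8,20,8) → FL=W FR=W RL=W RR=W


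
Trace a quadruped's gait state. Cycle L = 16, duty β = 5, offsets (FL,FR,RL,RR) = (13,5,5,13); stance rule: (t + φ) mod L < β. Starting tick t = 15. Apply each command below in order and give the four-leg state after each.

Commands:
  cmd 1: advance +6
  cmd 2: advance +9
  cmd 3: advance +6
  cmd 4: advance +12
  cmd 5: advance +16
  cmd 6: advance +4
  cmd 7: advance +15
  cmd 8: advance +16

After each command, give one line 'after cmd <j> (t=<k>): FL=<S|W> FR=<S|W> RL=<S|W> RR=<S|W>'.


start t=15: FL=W FR=S RL=S RR=W
cmd 1: advance +6 → t=21, phase=(2,10,10,2) → FL=S FR=W RL=W RR=S
cmd 2: advance +9 → t=30, phase=(11,3,3,11) → FL=W FR=S RL=S RR=W
cmd 3: advance +6 → t=36, phase=(1,9,9,1) → FL=S FR=W RL=W RR=S
cmd 4: advance +12 → t=48, phase=(13,5,5,13) → FL=W FR=W RL=W RR=W
cmd 5: advance +16 → t=64, phase=(13,5,5,13) → FL=W FR=W RL=W RR=W
cmd 6: advance +4 → t=68, phase=(1,9,9,1) → FL=S FR=W RL=W RR=S
cmd 7: advance +15 → t=83, phase=(0,8,8,0) → FL=S FR=W RL=W RR=S
cmd 8: advance +16 → t=99, phase=(0,8,8,0) → FL=S FR=W RL=W RR=S

after cmd 1 (t=21): FL=S FR=W RL=W RR=S
after cmd 2 (t=30): FL=W FR=S RL=S RR=W
after cmd 3 (t=36): FL=S FR=W RL=W RR=S
after cmd 4 (t=48): FL=W FR=W RL=W RR=W
after cmd 5 (t=64): FL=W FR=W RL=W RR=W
after cmd 6 (t=68): FL=S FR=W RL=W RR=S
after cmd 7 (t=83): FL=S FR=W RL=W RR=S
after cmd 8 (t=99): FL=S FR=W RL=W RR=S


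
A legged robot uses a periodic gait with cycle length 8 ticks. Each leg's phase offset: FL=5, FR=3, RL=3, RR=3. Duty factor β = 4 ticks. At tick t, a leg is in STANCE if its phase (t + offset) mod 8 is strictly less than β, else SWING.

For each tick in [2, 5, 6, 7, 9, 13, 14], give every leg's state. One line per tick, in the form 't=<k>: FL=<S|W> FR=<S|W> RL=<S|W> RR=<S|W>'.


t=2: phase=(7,5,5,5) vs β=4 → FL=W FR=W RL=W RR=W
t=5: phase=(2,0,0,0) vs β=4 → FL=S FR=S RL=S RR=S
t=6: phase=(3,1,1,1) vs β=4 → FL=S FR=S RL=S RR=S
t=7: phase=(4,2,2,2) vs β=4 → FL=W FR=S RL=S RR=S
t=9: phase=(6,4,4,4) vs β=4 → FL=W FR=W RL=W RR=W
t=13: phase=(2,0,0,0) vs β=4 → FL=S FR=S RL=S RR=S
t=14: phase=(3,1,1,1) vs β=4 → FL=S FR=S RL=S RR=S

t=2: FL=W FR=W RL=W RR=W
t=5: FL=S FR=S RL=S RR=S
t=6: FL=S FR=S RL=S RR=S
t=7: FL=W FR=S RL=S RR=S
t=9: FL=W FR=W RL=W RR=W
t=13: FL=S FR=S RL=S RR=S
t=14: FL=S FR=S RL=S RR=S


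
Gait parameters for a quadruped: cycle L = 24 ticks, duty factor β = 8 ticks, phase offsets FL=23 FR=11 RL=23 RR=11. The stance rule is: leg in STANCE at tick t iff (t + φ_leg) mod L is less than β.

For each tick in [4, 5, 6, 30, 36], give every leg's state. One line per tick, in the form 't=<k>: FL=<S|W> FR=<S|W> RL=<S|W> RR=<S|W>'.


t=4: phase=(3,15,3,15) vs β=8 → FL=S FR=W RL=S RR=W
t=5: phase=(4,16,4,16) vs β=8 → FL=S FR=W RL=S RR=W
t=6: phase=(5,17,5,17) vs β=8 → FL=S FR=W RL=S RR=W
t=30: phase=(5,17,5,17) vs β=8 → FL=S FR=W RL=S RR=W
t=36: phase=(11,23,11,23) vs β=8 → FL=W FR=W RL=W RR=W

t=4: FL=S FR=W RL=S RR=W
t=5: FL=S FR=W RL=S RR=W
t=6: FL=S FR=W RL=S RR=W
t=30: FL=S FR=W RL=S RR=W
t=36: FL=W FR=W RL=W RR=W


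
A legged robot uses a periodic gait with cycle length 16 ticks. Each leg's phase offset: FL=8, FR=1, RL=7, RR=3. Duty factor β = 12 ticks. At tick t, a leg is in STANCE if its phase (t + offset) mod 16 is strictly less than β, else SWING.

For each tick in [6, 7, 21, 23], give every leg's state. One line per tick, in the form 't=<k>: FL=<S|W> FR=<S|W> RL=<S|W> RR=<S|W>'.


t=6: FL=W FR=S RL=W RR=S
t=7: FL=W FR=S RL=W RR=S
t=21: FL=W FR=S RL=W RR=S
t=23: FL=W FR=S RL=W RR=S

t=6: phase=(14,7,13,9) vs β=12 → FL=W FR=S RL=W RR=S
t=7: phase=(15,8,14,10) vs β=12 → FL=W FR=S RL=W RR=S
t=21: phase=(13,6,12,8) vs β=12 → FL=W FR=S RL=W RR=S
t=23: phase=(15,8,14,10) vs β=12 → FL=W FR=S RL=W RR=S


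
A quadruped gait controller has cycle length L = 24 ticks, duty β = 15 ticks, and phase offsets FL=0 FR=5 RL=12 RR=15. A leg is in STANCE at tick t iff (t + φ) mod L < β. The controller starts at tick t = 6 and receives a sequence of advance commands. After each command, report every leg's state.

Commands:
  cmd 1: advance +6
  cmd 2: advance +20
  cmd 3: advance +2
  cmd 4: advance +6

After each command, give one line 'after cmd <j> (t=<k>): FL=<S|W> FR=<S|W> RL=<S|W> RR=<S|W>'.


start t=6: FL=S FR=S RL=W RR=W
cmd 1: advance +6 → t=12, phase=(12,17,0,3) → FL=S FR=W RL=S RR=S
cmd 2: advance +20 → t=32, phase=(8,13,20,23) → FL=S FR=S RL=W RR=W
cmd 3: advance +2 → t=34, phase=(10,15,22,1) → FL=S FR=W RL=W RR=S
cmd 4: advance +6 → t=40, phase=(16,21,4,7) → FL=W FR=W RL=S RR=S

after cmd 1 (t=12): FL=S FR=W RL=S RR=S
after cmd 2 (t=32): FL=S FR=S RL=W RR=W
after cmd 3 (t=34): FL=S FR=W RL=W RR=S
after cmd 4 (t=40): FL=W FR=W RL=S RR=S


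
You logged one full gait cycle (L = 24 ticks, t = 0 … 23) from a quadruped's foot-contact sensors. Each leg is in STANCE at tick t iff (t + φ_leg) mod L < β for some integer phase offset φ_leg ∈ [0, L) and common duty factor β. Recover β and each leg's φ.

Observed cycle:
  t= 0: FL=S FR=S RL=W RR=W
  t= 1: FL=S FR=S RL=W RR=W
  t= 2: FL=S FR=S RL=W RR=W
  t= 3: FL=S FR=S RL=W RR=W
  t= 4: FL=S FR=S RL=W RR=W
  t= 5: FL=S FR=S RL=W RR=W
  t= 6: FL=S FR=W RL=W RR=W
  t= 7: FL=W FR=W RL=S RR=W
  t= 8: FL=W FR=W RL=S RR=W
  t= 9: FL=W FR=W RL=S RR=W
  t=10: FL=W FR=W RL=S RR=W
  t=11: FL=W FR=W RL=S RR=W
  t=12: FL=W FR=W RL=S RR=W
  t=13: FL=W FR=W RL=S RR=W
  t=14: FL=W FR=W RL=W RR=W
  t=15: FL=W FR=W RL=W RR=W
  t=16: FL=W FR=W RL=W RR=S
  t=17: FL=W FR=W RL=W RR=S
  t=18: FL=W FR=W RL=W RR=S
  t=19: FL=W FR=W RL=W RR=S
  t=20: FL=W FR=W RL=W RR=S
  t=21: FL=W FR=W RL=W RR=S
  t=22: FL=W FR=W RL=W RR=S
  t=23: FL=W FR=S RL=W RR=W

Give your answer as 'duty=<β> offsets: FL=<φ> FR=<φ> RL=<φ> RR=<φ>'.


duty=7 offsets: FL=0 FR=1 RL=17 RR=8

duty β = stance ticks per leg = 7
FL: stance ticks = 7; W→S at t=0 → φ=0
FR: stance ticks = 7; W→S at t=23 → φ=1
RL: stance ticks = 7; W→S at t=7 → φ=17
RR: stance ticks = 7; W→S at t=16 → φ=8


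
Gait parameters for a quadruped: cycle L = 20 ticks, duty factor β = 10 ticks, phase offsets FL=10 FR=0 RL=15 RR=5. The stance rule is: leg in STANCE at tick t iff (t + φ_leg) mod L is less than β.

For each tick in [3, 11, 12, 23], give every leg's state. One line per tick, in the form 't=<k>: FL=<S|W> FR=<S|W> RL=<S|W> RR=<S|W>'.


t=3: phase=(13,3,18,8) vs β=10 → FL=W FR=S RL=W RR=S
t=11: phase=(1,11,6,16) vs β=10 → FL=S FR=W RL=S RR=W
t=12: phase=(2,12,7,17) vs β=10 → FL=S FR=W RL=S RR=W
t=23: phase=(13,3,18,8) vs β=10 → FL=W FR=S RL=W RR=S

t=3: FL=W FR=S RL=W RR=S
t=11: FL=S FR=W RL=S RR=W
t=12: FL=S FR=W RL=S RR=W
t=23: FL=W FR=S RL=W RR=S


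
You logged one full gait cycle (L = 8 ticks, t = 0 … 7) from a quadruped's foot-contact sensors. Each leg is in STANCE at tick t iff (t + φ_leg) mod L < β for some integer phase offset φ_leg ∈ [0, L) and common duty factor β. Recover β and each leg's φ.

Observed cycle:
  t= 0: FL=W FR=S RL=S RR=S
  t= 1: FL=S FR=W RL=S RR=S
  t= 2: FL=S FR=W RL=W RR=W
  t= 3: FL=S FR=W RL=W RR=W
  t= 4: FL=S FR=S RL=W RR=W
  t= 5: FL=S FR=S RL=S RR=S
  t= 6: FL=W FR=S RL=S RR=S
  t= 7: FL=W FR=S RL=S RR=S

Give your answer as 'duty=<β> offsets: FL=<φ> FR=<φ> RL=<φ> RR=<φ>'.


duty β = stance ticks per leg = 5
FL: stance ticks = 5; W→S at t=1 → φ=7
FR: stance ticks = 5; W→S at t=4 → φ=4
RL: stance ticks = 5; W→S at t=5 → φ=3
RR: stance ticks = 5; W→S at t=5 → φ=3

duty=5 offsets: FL=7 FR=4 RL=3 RR=3


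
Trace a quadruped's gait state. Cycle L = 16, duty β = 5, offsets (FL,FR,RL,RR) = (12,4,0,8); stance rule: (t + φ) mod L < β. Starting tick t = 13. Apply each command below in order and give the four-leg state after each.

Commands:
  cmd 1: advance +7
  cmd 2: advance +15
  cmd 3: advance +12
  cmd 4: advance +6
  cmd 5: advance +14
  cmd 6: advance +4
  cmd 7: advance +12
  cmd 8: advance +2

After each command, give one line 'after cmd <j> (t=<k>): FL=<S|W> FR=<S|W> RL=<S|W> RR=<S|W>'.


start t=13: FL=W FR=S RL=W RR=W
cmd 1: advance +7 → t=20, phase=(0,8,4,12) → FL=S FR=W RL=S RR=W
cmd 2: advance +15 → t=35, phase=(15,7,3,11) → FL=W FR=W RL=S RR=W
cmd 3: advance +12 → t=47, phase=(11,3,15,7) → FL=W FR=S RL=W RR=W
cmd 4: advance +6 → t=53, phase=(1,9,5,13) → FL=S FR=W RL=W RR=W
cmd 5: advance +14 → t=67, phase=(15,7,3,11) → FL=W FR=W RL=S RR=W
cmd 6: advance +4 → t=71, phase=(3,11,7,15) → FL=S FR=W RL=W RR=W
cmd 7: advance +12 → t=83, phase=(15,7,3,11) → FL=W FR=W RL=S RR=W
cmd 8: advance +2 → t=85, phase=(1,9,5,13) → FL=S FR=W RL=W RR=W

after cmd 1 (t=20): FL=S FR=W RL=S RR=W
after cmd 2 (t=35): FL=W FR=W RL=S RR=W
after cmd 3 (t=47): FL=W FR=S RL=W RR=W
after cmd 4 (t=53): FL=S FR=W RL=W RR=W
after cmd 5 (t=67): FL=W FR=W RL=S RR=W
after cmd 6 (t=71): FL=S FR=W RL=W RR=W
after cmd 7 (t=83): FL=W FR=W RL=S RR=W
after cmd 8 (t=85): FL=S FR=W RL=W RR=W


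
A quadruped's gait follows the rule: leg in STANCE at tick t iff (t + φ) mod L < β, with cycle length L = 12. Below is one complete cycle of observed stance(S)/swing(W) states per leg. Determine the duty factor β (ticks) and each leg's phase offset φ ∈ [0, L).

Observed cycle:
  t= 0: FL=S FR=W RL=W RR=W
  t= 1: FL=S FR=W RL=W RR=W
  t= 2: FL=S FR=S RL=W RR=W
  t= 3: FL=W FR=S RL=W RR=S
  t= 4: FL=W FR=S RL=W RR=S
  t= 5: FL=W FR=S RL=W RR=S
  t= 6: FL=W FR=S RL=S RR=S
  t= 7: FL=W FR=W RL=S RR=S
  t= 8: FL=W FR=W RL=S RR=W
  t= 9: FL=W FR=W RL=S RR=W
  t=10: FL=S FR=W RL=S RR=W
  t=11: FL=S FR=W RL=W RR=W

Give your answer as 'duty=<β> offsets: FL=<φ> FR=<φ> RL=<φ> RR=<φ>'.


duty=5 offsets: FL=2 FR=10 RL=6 RR=9

duty β = stance ticks per leg = 5
FL: stance ticks = 5; W→S at t=10 → φ=2
FR: stance ticks = 5; W→S at t=2 → φ=10
RL: stance ticks = 5; W→S at t=6 → φ=6
RR: stance ticks = 5; W→S at t=3 → φ=9


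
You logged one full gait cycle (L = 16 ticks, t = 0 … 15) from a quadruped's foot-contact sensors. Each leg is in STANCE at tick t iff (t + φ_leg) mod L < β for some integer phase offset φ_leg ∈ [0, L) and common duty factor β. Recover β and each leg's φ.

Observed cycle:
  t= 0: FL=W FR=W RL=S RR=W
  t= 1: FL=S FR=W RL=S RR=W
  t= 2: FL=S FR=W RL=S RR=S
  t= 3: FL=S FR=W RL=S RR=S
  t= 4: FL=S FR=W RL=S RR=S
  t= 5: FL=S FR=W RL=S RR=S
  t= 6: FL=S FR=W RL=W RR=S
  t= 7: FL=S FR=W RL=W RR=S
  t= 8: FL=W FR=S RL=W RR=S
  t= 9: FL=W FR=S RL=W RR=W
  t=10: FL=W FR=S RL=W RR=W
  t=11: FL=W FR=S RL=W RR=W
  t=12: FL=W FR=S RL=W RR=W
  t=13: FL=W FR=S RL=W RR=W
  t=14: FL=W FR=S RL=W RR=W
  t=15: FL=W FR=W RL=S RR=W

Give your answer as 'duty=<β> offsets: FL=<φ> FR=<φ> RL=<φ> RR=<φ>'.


duty β = stance ticks per leg = 7
FL: stance ticks = 7; W→S at t=1 → φ=15
FR: stance ticks = 7; W→S at t=8 → φ=8
RL: stance ticks = 7; W→S at t=15 → φ=1
RR: stance ticks = 7; W→S at t=2 → φ=14

duty=7 offsets: FL=15 FR=8 RL=1 RR=14


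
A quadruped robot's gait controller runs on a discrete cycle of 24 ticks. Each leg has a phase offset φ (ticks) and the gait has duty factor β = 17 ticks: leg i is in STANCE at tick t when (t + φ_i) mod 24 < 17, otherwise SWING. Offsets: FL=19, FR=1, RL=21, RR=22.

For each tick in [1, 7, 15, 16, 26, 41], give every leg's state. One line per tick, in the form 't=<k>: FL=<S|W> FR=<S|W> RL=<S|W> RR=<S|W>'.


t=1: FL=W FR=S RL=W RR=W
t=7: FL=S FR=S RL=S RR=S
t=15: FL=S FR=S RL=S RR=S
t=16: FL=S FR=W RL=S RR=S
t=26: FL=W FR=S RL=W RR=S
t=41: FL=S FR=W RL=S RR=S

t=1: phase=(20,2,22,23) vs β=17 → FL=W FR=S RL=W RR=W
t=7: phase=(2,8,4,5) vs β=17 → FL=S FR=S RL=S RR=S
t=15: phase=(10,16,12,13) vs β=17 → FL=S FR=S RL=S RR=S
t=16: phase=(11,17,13,14) vs β=17 → FL=S FR=W RL=S RR=S
t=26: phase=(21,3,23,0) vs β=17 → FL=W FR=S RL=W RR=S
t=41: phase=(12,18,14,15) vs β=17 → FL=S FR=W RL=S RR=S


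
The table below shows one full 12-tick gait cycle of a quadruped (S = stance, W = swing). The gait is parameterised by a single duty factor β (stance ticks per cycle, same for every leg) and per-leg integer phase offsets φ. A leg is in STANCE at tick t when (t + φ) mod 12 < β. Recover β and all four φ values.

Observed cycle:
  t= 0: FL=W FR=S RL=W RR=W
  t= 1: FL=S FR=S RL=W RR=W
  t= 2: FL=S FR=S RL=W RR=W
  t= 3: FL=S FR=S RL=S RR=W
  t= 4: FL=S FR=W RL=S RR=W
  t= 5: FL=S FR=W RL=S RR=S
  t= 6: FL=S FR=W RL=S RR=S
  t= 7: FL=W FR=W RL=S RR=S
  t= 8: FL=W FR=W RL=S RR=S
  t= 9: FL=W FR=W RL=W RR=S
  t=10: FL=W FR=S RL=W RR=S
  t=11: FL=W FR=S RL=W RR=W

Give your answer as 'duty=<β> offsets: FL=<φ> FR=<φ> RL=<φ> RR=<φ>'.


duty=6 offsets: FL=11 FR=2 RL=9 RR=7

duty β = stance ticks per leg = 6
FL: stance ticks = 6; W→S at t=1 → φ=11
FR: stance ticks = 6; W→S at t=10 → φ=2
RL: stance ticks = 6; W→S at t=3 → φ=9
RR: stance ticks = 6; W→S at t=5 → φ=7


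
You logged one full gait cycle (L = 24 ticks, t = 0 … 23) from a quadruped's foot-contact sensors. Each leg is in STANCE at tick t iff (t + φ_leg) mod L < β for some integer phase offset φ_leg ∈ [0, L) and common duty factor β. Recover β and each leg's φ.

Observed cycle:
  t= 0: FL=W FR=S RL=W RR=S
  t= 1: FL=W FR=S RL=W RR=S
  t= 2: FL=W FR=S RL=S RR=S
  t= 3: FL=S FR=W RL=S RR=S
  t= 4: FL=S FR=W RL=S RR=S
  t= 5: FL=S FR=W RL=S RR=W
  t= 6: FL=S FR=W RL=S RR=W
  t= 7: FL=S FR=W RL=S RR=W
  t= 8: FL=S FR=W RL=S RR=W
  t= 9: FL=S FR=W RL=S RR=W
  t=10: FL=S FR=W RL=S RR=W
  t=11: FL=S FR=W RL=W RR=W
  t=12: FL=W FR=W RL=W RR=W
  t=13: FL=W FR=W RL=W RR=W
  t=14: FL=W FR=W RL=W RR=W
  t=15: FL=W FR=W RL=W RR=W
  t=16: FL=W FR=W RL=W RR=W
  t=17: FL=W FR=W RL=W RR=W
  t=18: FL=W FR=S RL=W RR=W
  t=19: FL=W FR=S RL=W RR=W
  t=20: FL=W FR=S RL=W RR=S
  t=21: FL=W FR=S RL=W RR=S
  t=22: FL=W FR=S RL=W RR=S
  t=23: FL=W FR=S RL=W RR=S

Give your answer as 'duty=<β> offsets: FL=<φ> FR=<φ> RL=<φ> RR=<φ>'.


duty=9 offsets: FL=21 FR=6 RL=22 RR=4

duty β = stance ticks per leg = 9
FL: stance ticks = 9; W→S at t=3 → φ=21
FR: stance ticks = 9; W→S at t=18 → φ=6
RL: stance ticks = 9; W→S at t=2 → φ=22
RR: stance ticks = 9; W→S at t=20 → φ=4


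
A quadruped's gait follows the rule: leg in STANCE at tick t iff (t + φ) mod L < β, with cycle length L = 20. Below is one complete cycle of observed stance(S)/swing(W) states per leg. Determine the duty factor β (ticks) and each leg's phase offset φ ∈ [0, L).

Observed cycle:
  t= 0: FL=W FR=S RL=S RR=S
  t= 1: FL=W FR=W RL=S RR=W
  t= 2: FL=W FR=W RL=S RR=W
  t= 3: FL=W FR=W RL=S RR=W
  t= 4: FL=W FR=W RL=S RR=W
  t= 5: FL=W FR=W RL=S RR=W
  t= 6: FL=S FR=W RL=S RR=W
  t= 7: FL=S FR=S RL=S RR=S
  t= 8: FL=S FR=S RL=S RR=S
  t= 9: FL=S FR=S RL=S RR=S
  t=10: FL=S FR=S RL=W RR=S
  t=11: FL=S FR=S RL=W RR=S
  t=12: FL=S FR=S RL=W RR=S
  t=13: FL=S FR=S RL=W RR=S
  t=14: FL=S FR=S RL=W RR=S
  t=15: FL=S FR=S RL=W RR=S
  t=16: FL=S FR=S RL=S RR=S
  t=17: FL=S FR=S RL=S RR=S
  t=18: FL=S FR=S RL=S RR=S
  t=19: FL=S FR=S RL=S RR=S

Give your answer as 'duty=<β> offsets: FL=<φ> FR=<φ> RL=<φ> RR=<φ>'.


duty=14 offsets: FL=14 FR=13 RL=4 RR=13

duty β = stance ticks per leg = 14
FL: stance ticks = 14; W→S at t=6 → φ=14
FR: stance ticks = 14; W→S at t=7 → φ=13
RL: stance ticks = 14; W→S at t=16 → φ=4
RR: stance ticks = 14; W→S at t=7 → φ=13


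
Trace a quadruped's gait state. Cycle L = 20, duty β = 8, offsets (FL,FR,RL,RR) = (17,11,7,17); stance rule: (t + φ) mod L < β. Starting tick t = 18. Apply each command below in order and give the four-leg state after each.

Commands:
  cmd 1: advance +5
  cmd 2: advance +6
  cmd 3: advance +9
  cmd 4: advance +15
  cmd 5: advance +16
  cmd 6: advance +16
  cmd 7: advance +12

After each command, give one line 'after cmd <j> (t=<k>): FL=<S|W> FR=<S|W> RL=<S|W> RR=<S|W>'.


start t=18: FL=W FR=W RL=S RR=W
cmd 1: advance +5 → t=23, phase=(0,14,10,0) → FL=S FR=W RL=W RR=S
cmd 2: advance +6 → t=29, phase=(6,0,16,6) → FL=S FR=S RL=W RR=S
cmd 3: advance +9 → t=38, phase=(15,9,5,15) → FL=W FR=W RL=S RR=W
cmd 4: advance +15 → t=53, phase=(10,4,0,10) → FL=W FR=S RL=S RR=W
cmd 5: advance +16 → t=69, phase=(6,0,16,6) → FL=S FR=S RL=W RR=S
cmd 6: advance +16 → t=85, phase=(2,16,12,2) → FL=S FR=W RL=W RR=S
cmd 7: advance +12 → t=97, phase=(14,8,4,14) → FL=W FR=W RL=S RR=W

after cmd 1 (t=23): FL=S FR=W RL=W RR=S
after cmd 2 (t=29): FL=S FR=S RL=W RR=S
after cmd 3 (t=38): FL=W FR=W RL=S RR=W
after cmd 4 (t=53): FL=W FR=S RL=S RR=W
after cmd 5 (t=69): FL=S FR=S RL=W RR=S
after cmd 6 (t=85): FL=S FR=W RL=W RR=S
after cmd 7 (t=97): FL=W FR=W RL=S RR=W


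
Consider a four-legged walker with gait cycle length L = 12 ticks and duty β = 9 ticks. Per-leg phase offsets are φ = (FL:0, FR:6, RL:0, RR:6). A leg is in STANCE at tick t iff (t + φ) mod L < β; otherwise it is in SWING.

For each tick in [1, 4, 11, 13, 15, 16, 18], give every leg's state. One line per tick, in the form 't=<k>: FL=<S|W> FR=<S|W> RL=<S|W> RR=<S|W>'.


t=1: FL=S FR=S RL=S RR=S
t=4: FL=S FR=W RL=S RR=W
t=11: FL=W FR=S RL=W RR=S
t=13: FL=S FR=S RL=S RR=S
t=15: FL=S FR=W RL=S RR=W
t=16: FL=S FR=W RL=S RR=W
t=18: FL=S FR=S RL=S RR=S

t=1: phase=(1,7,1,7) vs β=9 → FL=S FR=S RL=S RR=S
t=4: phase=(4,10,4,10) vs β=9 → FL=S FR=W RL=S RR=W
t=11: phase=(11,5,11,5) vs β=9 → FL=W FR=S RL=W RR=S
t=13: phase=(1,7,1,7) vs β=9 → FL=S FR=S RL=S RR=S
t=15: phase=(3,9,3,9) vs β=9 → FL=S FR=W RL=S RR=W
t=16: phase=(4,10,4,10) vs β=9 → FL=S FR=W RL=S RR=W
t=18: phase=(6,0,6,0) vs β=9 → FL=S FR=S RL=S RR=S


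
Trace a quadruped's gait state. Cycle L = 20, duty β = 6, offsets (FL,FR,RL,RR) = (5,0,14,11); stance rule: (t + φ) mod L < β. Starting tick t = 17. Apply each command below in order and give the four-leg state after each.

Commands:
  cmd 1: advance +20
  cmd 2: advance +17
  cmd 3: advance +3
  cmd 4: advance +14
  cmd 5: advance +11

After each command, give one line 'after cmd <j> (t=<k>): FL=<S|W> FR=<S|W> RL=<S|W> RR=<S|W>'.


after cmd 1 (t=37): FL=S FR=W RL=W RR=W
after cmd 2 (t=54): FL=W FR=W RL=W RR=S
after cmd 3 (t=57): FL=S FR=W RL=W RR=W
after cmd 4 (t=71): FL=W FR=W RL=S RR=S
after cmd 5 (t=82): FL=W FR=S RL=W RR=W

start t=17: FL=S FR=W RL=W RR=W
cmd 1: advance +20 → t=37, phase=(2,17,11,8) → FL=S FR=W RL=W RR=W
cmd 2: advance +17 → t=54, phase=(19,14,8,5) → FL=W FR=W RL=W RR=S
cmd 3: advance +3 → t=57, phase=(2,17,11,8) → FL=S FR=W RL=W RR=W
cmd 4: advance +14 → t=71, phase=(16,11,5,2) → FL=W FR=W RL=S RR=S
cmd 5: advance +11 → t=82, phase=(7,2,16,13) → FL=W FR=S RL=W RR=W


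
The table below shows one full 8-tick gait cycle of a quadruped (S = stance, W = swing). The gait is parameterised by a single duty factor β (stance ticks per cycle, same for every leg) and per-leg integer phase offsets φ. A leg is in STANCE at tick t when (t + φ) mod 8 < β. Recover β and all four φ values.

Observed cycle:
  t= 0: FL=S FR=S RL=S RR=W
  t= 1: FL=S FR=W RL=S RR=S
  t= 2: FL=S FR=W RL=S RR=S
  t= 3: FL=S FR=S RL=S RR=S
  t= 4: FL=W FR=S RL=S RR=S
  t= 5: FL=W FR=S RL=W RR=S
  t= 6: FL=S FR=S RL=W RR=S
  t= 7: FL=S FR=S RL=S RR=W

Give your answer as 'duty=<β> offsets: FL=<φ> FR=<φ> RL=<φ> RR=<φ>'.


duty β = stance ticks per leg = 6
FL: stance ticks = 6; W→S at t=6 → φ=2
FR: stance ticks = 6; W→S at t=3 → φ=5
RL: stance ticks = 6; W→S at t=7 → φ=1
RR: stance ticks = 6; W→S at t=1 → φ=7

duty=6 offsets: FL=2 FR=5 RL=1 RR=7


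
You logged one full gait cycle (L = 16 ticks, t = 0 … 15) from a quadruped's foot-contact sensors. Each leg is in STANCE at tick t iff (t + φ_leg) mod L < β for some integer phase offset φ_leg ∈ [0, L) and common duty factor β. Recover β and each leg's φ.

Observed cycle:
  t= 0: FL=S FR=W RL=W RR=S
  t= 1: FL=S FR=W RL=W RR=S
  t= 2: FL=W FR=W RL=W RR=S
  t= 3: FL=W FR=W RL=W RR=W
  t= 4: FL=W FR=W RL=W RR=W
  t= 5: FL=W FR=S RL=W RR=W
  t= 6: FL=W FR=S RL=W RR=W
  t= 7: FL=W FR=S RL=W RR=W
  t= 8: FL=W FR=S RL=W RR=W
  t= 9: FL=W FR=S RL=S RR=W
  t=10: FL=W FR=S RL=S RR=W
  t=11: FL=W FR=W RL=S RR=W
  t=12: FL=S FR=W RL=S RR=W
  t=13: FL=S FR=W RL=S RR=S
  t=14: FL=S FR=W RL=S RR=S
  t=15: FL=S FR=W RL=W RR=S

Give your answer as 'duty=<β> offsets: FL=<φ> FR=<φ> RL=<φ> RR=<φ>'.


duty=6 offsets: FL=4 FR=11 RL=7 RR=3

duty β = stance ticks per leg = 6
FL: stance ticks = 6; W→S at t=12 → φ=4
FR: stance ticks = 6; W→S at t=5 → φ=11
RL: stance ticks = 6; W→S at t=9 → φ=7
RR: stance ticks = 6; W→S at t=13 → φ=3


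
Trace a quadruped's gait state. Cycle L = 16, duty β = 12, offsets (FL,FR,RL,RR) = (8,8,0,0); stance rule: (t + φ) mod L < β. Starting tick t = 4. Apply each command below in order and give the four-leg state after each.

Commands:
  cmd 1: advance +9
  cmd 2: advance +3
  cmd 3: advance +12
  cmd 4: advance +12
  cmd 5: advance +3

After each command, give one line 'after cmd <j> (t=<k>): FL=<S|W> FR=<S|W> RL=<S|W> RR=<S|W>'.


start t=4: FL=W FR=W RL=S RR=S
cmd 1: advance +9 → t=13, phase=(5,5,13,13) → FL=S FR=S RL=W RR=W
cmd 2: advance +3 → t=16, phase=(8,8,0,0) → FL=S FR=S RL=S RR=S
cmd 3: advance +12 → t=28, phase=(4,4,12,12) → FL=S FR=S RL=W RR=W
cmd 4: advance +12 → t=40, phase=(0,0,8,8) → FL=S FR=S RL=S RR=S
cmd 5: advance +3 → t=43, phase=(3,3,11,11) → FL=S FR=S RL=S RR=S

after cmd 1 (t=13): FL=S FR=S RL=W RR=W
after cmd 2 (t=16): FL=S FR=S RL=S RR=S
after cmd 3 (t=28): FL=S FR=S RL=W RR=W
after cmd 4 (t=40): FL=S FR=S RL=S RR=S
after cmd 5 (t=43): FL=S FR=S RL=S RR=S


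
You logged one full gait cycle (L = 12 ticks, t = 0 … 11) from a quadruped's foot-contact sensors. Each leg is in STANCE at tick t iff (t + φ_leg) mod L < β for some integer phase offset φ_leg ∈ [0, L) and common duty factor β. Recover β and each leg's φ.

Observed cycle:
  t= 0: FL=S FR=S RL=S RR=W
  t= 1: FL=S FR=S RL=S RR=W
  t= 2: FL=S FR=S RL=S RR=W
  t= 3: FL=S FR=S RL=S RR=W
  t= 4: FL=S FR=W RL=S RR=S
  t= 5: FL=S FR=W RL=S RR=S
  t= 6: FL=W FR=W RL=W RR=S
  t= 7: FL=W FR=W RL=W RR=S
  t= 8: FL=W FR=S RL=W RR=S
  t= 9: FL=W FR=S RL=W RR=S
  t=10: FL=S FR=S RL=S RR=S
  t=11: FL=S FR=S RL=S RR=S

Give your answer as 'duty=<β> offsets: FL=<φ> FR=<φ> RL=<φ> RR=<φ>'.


duty=8 offsets: FL=2 FR=4 RL=2 RR=8

duty β = stance ticks per leg = 8
FL: stance ticks = 8; W→S at t=10 → φ=2
FR: stance ticks = 8; W→S at t=8 → φ=4
RL: stance ticks = 8; W→S at t=10 → φ=2
RR: stance ticks = 8; W→S at t=4 → φ=8


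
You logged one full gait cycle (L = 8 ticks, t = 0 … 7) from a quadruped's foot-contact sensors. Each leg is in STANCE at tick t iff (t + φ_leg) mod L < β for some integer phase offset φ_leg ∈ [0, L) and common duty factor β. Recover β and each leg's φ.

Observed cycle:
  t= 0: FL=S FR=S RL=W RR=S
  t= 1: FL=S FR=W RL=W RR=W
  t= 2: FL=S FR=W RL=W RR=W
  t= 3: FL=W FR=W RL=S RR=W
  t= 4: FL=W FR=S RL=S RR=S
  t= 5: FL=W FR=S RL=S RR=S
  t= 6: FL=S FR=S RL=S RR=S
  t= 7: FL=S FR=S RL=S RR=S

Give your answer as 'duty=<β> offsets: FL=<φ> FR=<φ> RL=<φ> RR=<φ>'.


duty β = stance ticks per leg = 5
FL: stance ticks = 5; W→S at t=6 → φ=2
FR: stance ticks = 5; W→S at t=4 → φ=4
RL: stance ticks = 5; W→S at t=3 → φ=5
RR: stance ticks = 5; W→S at t=4 → φ=4

duty=5 offsets: FL=2 FR=4 RL=5 RR=4


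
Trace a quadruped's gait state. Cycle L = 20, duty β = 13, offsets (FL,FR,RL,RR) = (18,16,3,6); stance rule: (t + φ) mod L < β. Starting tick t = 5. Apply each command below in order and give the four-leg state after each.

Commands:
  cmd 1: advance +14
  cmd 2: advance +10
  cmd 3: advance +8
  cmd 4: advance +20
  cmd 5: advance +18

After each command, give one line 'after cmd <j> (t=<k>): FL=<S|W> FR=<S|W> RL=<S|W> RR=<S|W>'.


start t=5: FL=S FR=S RL=S RR=S
cmd 1: advance +14 → t=19, phase=(17,15,2,5) → FL=W FR=W RL=S RR=S
cmd 2: advance +10 → t=29, phase=(7,5,12,15) → FL=S FR=S RL=S RR=W
cmd 3: advance +8 → t=37, phase=(15,13,0,3) → FL=W FR=W RL=S RR=S
cmd 4: advance +20 → t=57, phase=(15,13,0,3) → FL=W FR=W RL=S RR=S
cmd 5: advance +18 → t=75, phase=(13,11,18,1) → FL=W FR=S RL=W RR=S

after cmd 1 (t=19): FL=W FR=W RL=S RR=S
after cmd 2 (t=29): FL=S FR=S RL=S RR=W
after cmd 3 (t=37): FL=W FR=W RL=S RR=S
after cmd 4 (t=57): FL=W FR=W RL=S RR=S
after cmd 5 (t=75): FL=W FR=S RL=W RR=S


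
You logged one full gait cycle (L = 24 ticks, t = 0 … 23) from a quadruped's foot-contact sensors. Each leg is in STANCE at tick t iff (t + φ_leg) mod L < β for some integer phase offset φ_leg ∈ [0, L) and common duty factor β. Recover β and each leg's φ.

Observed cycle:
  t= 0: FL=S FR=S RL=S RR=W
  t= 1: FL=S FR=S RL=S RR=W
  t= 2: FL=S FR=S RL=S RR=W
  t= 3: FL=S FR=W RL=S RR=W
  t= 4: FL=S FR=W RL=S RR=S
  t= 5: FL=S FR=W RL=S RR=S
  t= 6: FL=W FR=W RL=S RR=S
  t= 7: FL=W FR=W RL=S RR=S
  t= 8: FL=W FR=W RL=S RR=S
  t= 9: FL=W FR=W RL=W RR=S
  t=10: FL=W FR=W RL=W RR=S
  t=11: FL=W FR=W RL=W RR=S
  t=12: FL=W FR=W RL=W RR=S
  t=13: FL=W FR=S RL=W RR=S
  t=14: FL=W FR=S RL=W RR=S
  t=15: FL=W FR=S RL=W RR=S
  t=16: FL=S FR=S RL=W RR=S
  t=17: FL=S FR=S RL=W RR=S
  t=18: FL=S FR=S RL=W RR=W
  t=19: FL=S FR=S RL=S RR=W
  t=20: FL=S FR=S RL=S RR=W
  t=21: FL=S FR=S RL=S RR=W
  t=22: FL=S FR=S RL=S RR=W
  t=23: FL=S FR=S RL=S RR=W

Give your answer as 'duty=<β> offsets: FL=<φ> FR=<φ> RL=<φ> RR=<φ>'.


duty=14 offsets: FL=8 FR=11 RL=5 RR=20

duty β = stance ticks per leg = 14
FL: stance ticks = 14; W→S at t=16 → φ=8
FR: stance ticks = 14; W→S at t=13 → φ=11
RL: stance ticks = 14; W→S at t=19 → φ=5
RR: stance ticks = 14; W→S at t=4 → φ=20
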